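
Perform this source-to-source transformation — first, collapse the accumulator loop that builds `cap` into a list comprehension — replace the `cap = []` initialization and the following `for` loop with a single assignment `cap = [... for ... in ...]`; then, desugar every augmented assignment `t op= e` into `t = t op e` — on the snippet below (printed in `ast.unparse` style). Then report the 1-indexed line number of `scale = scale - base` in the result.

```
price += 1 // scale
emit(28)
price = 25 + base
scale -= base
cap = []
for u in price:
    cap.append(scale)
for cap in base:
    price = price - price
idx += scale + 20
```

Transformed code:
price = price + 1 // scale
emit(28)
price = 25 + base
scale = scale - base
cap = [scale for u in price]
for cap in base:
    price = price - price
idx = idx + (scale + 20)

4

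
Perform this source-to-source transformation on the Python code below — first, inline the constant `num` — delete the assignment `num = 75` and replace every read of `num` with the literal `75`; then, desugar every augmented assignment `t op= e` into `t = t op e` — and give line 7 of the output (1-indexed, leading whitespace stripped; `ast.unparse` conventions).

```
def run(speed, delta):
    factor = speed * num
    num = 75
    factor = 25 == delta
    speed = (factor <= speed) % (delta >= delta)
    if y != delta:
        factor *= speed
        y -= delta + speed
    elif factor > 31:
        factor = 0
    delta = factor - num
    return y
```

Transformed code:
def run(speed, delta):
    factor = speed * 75
    factor = 25 == delta
    speed = (factor <= speed) % (delta >= delta)
    if y != delta:
        factor = factor * speed
        y = y - (delta + speed)
    elif factor > 31:
        factor = 0
    delta = factor - 75
    return y

y = y - (delta + speed)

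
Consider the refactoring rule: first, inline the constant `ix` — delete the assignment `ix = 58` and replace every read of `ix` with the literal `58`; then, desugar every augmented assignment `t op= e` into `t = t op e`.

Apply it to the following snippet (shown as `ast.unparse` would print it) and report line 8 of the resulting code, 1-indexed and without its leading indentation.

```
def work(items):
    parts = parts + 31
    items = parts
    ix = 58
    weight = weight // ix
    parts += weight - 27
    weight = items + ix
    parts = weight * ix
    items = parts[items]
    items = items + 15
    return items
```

Transformed code:
def work(items):
    parts = parts + 31
    items = parts
    weight = weight // 58
    parts = parts + (weight - 27)
    weight = items + 58
    parts = weight * 58
    items = parts[items]
    items = items + 15
    return items

items = parts[items]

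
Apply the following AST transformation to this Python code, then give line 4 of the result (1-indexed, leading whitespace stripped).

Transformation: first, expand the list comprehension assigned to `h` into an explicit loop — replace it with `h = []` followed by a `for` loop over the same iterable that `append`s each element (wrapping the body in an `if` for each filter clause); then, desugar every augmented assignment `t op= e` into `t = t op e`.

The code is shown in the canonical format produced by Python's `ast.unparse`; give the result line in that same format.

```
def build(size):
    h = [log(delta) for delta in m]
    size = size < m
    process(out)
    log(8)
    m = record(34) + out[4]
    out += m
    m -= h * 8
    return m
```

Transformed code:
def build(size):
    h = []
    for delta in m:
        h.append(log(delta))
    size = size < m
    process(out)
    log(8)
    m = record(34) + out[4]
    out = out + m
    m = m - h * 8
    return m

h.append(log(delta))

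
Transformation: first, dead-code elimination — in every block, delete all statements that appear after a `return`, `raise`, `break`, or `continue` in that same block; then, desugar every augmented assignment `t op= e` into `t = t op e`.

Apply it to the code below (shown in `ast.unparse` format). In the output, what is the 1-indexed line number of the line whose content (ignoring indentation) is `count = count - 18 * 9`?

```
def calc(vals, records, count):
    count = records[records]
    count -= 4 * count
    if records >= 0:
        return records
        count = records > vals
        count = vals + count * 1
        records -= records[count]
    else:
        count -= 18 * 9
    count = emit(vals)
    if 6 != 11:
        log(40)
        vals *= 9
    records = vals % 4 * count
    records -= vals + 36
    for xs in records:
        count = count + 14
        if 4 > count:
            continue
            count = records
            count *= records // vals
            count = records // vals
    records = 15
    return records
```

Transformed code:
def calc(vals, records, count):
    count = records[records]
    count = count - 4 * count
    if records >= 0:
        return records
    else:
        count = count - 18 * 9
    count = emit(vals)
    if 6 != 11:
        log(40)
        vals = vals * 9
    records = vals % 4 * count
    records = records - (vals + 36)
    for xs in records:
        count = count + 14
        if 4 > count:
            continue
    records = 15
    return records

7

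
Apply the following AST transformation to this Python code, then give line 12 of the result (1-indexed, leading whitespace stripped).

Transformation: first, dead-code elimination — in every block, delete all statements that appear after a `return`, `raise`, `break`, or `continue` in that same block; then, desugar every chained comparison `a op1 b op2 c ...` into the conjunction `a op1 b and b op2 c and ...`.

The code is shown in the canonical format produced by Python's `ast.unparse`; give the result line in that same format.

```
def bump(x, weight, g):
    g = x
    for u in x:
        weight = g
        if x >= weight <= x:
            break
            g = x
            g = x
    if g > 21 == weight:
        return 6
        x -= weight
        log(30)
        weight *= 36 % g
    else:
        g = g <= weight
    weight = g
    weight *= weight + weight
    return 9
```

weight *= weight + weight

Transformed code:
def bump(x, weight, g):
    g = x
    for u in x:
        weight = g
        if x >= weight and weight <= x:
            break
    if g > 21 and 21 == weight:
        return 6
    else:
        g = g <= weight
    weight = g
    weight *= weight + weight
    return 9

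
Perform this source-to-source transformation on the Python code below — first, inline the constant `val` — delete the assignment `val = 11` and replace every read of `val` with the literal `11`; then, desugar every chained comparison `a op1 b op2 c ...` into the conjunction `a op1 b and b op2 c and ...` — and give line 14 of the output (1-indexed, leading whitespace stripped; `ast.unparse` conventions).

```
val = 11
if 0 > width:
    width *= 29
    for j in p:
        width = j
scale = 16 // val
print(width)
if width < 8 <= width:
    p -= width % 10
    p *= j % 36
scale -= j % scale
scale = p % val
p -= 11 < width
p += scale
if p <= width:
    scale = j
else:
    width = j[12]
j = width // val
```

Transformed code:
if 0 > width:
    width *= 29
    for j in p:
        width = j
scale = 16 // 11
print(width)
if width < 8 and 8 <= width:
    p -= width % 10
    p *= j % 36
scale -= j % scale
scale = p % 11
p -= 11 < width
p += scale
if p <= width:
    scale = j
else:
    width = j[12]
j = width // 11

if p <= width:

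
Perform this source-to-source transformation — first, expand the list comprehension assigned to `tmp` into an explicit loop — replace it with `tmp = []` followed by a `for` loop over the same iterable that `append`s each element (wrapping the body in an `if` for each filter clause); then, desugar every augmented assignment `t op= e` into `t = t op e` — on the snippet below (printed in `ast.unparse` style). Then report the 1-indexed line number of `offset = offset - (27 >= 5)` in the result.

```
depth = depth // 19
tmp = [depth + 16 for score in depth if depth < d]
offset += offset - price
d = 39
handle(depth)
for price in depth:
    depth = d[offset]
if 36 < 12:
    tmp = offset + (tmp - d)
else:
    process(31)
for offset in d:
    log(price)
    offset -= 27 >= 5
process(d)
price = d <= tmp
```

17

Transformed code:
depth = depth // 19
tmp = []
for score in depth:
    if depth < d:
        tmp.append(depth + 16)
offset = offset + (offset - price)
d = 39
handle(depth)
for price in depth:
    depth = d[offset]
if 36 < 12:
    tmp = offset + (tmp - d)
else:
    process(31)
for offset in d:
    log(price)
    offset = offset - (27 >= 5)
process(d)
price = d <= tmp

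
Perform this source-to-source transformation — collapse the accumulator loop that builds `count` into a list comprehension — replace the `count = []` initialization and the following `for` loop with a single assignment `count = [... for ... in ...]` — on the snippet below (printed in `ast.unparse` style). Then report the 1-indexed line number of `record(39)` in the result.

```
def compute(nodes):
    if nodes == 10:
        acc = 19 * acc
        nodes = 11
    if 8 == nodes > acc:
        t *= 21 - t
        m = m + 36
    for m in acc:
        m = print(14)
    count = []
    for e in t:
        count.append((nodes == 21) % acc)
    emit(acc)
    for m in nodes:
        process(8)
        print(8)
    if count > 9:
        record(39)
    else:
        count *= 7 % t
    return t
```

16

Transformed code:
def compute(nodes):
    if nodes == 10:
        acc = 19 * acc
        nodes = 11
    if 8 == nodes > acc:
        t *= 21 - t
        m = m + 36
    for m in acc:
        m = print(14)
    count = [(nodes == 21) % acc for e in t]
    emit(acc)
    for m in nodes:
        process(8)
        print(8)
    if count > 9:
        record(39)
    else:
        count *= 7 % t
    return t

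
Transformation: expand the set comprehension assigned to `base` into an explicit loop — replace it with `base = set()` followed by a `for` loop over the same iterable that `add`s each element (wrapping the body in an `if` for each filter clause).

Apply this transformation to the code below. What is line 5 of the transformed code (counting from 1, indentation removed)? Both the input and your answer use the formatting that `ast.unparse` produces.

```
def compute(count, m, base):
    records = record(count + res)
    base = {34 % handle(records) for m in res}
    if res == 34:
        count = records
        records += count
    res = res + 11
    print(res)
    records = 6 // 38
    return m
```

base.add(34 % handle(records))

Transformed code:
def compute(count, m, base):
    records = record(count + res)
    base = set()
    for m in res:
        base.add(34 % handle(records))
    if res == 34:
        count = records
        records += count
    res = res + 11
    print(res)
    records = 6 // 38
    return m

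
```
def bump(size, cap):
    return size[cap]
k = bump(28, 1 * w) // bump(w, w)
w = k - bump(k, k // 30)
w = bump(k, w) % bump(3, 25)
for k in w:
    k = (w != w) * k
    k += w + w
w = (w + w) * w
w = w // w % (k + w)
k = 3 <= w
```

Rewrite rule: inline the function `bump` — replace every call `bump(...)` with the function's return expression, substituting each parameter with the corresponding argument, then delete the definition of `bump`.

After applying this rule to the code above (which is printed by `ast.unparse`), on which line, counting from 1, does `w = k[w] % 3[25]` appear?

Transformed code:
k = 28[1 * w] // w[w]
w = k - k[k // 30]
w = k[w] % 3[25]
for k in w:
    k = (w != w) * k
    k += w + w
w = (w + w) * w
w = w // w % (k + w)
k = 3 <= w

3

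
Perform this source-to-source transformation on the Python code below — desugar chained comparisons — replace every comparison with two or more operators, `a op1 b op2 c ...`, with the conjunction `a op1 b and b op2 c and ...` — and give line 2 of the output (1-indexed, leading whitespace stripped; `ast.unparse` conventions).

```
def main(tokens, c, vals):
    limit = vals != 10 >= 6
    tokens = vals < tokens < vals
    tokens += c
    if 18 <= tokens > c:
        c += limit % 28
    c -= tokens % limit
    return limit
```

Transformed code:
def main(tokens, c, vals):
    limit = vals != 10 and 10 >= 6
    tokens = vals < tokens and tokens < vals
    tokens += c
    if 18 <= tokens and tokens > c:
        c += limit % 28
    c -= tokens % limit
    return limit

limit = vals != 10 and 10 >= 6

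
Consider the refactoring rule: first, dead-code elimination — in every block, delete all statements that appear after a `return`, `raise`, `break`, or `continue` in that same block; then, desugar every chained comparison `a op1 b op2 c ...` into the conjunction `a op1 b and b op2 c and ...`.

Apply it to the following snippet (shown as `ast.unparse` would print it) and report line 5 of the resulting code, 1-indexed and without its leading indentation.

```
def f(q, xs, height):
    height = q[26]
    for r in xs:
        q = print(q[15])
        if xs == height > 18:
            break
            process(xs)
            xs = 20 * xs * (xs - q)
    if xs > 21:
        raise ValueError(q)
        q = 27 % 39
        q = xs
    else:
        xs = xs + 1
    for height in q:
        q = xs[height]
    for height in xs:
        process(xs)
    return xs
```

Transformed code:
def f(q, xs, height):
    height = q[26]
    for r in xs:
        q = print(q[15])
        if xs == height and height > 18:
            break
    if xs > 21:
        raise ValueError(q)
    else:
        xs = xs + 1
    for height in q:
        q = xs[height]
    for height in xs:
        process(xs)
    return xs

if xs == height and height > 18:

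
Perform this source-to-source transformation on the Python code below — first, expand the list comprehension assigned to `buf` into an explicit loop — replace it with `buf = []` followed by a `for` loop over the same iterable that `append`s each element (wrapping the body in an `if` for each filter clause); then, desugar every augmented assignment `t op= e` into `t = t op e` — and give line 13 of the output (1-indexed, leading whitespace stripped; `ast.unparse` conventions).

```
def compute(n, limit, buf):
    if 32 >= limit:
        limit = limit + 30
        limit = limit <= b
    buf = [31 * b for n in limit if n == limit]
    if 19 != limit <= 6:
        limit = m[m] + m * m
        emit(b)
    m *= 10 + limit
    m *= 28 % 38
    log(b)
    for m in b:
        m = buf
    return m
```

m = m * (28 % 38)

Transformed code:
def compute(n, limit, buf):
    if 32 >= limit:
        limit = limit + 30
        limit = limit <= b
    buf = []
    for n in limit:
        if n == limit:
            buf.append(31 * b)
    if 19 != limit <= 6:
        limit = m[m] + m * m
        emit(b)
    m = m * (10 + limit)
    m = m * (28 % 38)
    log(b)
    for m in b:
        m = buf
    return m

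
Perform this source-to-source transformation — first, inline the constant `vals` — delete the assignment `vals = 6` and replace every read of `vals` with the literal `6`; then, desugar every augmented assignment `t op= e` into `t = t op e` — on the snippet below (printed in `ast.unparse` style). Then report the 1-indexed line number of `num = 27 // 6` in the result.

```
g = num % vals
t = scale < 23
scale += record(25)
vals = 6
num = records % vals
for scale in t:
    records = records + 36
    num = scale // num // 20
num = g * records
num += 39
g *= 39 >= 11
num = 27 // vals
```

Transformed code:
g = num % 6
t = scale < 23
scale = scale + record(25)
num = records % 6
for scale in t:
    records = records + 36
    num = scale // num // 20
num = g * records
num = num + 39
g = g * (39 >= 11)
num = 27 // 6

11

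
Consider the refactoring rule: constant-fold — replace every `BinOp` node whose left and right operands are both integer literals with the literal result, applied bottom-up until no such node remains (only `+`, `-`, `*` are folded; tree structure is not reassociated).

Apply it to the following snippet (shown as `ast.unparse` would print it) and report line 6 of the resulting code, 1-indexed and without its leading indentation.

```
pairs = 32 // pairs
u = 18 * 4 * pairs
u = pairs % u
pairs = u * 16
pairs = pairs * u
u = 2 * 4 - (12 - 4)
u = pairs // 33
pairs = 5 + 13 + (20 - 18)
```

u = 0

Transformed code:
pairs = 32 // pairs
u = 72 * pairs
u = pairs % u
pairs = u * 16
pairs = pairs * u
u = 0
u = pairs // 33
pairs = 20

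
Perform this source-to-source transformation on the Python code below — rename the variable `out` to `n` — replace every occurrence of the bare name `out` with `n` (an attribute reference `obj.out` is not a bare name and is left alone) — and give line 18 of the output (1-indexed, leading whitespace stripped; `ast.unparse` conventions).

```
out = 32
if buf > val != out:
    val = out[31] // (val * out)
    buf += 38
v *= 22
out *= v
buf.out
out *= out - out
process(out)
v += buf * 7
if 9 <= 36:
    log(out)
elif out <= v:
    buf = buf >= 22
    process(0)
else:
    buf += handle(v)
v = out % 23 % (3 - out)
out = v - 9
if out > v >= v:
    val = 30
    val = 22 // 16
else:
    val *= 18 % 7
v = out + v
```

Transformed code:
n = 32
if buf > val != n:
    val = n[31] // (val * n)
    buf += 38
v *= 22
n *= v
buf.out
n *= n - n
process(n)
v += buf * 7
if 9 <= 36:
    log(n)
elif n <= v:
    buf = buf >= 22
    process(0)
else:
    buf += handle(v)
v = n % 23 % (3 - n)
n = v - 9
if n > v >= v:
    val = 30
    val = 22 // 16
else:
    val *= 18 % 7
v = n + v

v = n % 23 % (3 - n)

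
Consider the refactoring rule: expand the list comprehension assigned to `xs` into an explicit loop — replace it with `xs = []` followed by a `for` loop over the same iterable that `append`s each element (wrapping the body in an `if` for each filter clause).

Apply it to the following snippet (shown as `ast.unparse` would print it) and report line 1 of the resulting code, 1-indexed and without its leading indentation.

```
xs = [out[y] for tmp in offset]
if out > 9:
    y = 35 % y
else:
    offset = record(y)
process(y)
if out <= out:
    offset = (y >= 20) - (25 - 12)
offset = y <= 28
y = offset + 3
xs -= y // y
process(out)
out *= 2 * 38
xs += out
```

Transformed code:
xs = []
for tmp in offset:
    xs.append(out[y])
if out > 9:
    y = 35 % y
else:
    offset = record(y)
process(y)
if out <= out:
    offset = (y >= 20) - (25 - 12)
offset = y <= 28
y = offset + 3
xs -= y // y
process(out)
out *= 2 * 38
xs += out

xs = []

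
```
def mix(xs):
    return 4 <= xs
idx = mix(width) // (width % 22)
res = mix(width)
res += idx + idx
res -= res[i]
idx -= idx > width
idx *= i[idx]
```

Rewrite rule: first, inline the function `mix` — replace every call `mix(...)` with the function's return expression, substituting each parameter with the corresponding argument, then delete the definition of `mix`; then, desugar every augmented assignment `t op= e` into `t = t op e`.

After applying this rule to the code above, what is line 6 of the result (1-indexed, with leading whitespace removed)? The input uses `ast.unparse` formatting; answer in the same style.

idx = idx * i[idx]

Transformed code:
idx = (4 <= width) // (width % 22)
res = 4 <= width
res = res + (idx + idx)
res = res - res[i]
idx = idx - (idx > width)
idx = idx * i[idx]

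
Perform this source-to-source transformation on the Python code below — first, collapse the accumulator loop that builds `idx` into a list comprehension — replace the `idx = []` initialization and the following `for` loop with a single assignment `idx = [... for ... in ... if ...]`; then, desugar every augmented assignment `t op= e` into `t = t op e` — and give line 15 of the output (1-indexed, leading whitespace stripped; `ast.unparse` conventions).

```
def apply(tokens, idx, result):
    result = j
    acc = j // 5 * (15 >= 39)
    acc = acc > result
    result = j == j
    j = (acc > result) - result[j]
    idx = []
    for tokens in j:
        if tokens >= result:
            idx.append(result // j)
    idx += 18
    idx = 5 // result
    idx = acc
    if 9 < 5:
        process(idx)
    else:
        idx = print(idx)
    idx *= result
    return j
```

Transformed code:
def apply(tokens, idx, result):
    result = j
    acc = j // 5 * (15 >= 39)
    acc = acc > result
    result = j == j
    j = (acc > result) - result[j]
    idx = [result // j for tokens in j if tokens >= result]
    idx = idx + 18
    idx = 5 // result
    idx = acc
    if 9 < 5:
        process(idx)
    else:
        idx = print(idx)
    idx = idx * result
    return j

idx = idx * result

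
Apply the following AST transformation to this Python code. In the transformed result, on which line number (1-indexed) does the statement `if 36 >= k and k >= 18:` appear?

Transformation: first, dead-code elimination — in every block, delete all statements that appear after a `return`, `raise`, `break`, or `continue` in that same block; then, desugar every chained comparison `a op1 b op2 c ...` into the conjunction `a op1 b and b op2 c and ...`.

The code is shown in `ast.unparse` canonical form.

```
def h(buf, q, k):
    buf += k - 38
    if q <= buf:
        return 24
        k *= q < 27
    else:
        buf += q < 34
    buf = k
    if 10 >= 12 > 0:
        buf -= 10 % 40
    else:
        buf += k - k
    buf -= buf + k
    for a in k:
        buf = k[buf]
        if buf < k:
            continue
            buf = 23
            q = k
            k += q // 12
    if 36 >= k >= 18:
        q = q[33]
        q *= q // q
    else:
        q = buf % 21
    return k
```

17

Transformed code:
def h(buf, q, k):
    buf += k - 38
    if q <= buf:
        return 24
    else:
        buf += q < 34
    buf = k
    if 10 >= 12 and 12 > 0:
        buf -= 10 % 40
    else:
        buf += k - k
    buf -= buf + k
    for a in k:
        buf = k[buf]
        if buf < k:
            continue
    if 36 >= k and k >= 18:
        q = q[33]
        q *= q // q
    else:
        q = buf % 21
    return k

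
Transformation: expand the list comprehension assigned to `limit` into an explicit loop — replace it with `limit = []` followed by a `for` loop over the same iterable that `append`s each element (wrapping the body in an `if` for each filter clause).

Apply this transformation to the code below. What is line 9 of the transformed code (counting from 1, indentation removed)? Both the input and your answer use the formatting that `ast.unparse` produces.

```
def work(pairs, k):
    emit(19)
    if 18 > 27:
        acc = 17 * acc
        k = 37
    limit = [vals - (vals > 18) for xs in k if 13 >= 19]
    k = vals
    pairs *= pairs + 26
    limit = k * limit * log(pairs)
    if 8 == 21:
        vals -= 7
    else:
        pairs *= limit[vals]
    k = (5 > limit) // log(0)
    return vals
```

limit.append(vals - (vals > 18))

Transformed code:
def work(pairs, k):
    emit(19)
    if 18 > 27:
        acc = 17 * acc
        k = 37
    limit = []
    for xs in k:
        if 13 >= 19:
            limit.append(vals - (vals > 18))
    k = vals
    pairs *= pairs + 26
    limit = k * limit * log(pairs)
    if 8 == 21:
        vals -= 7
    else:
        pairs *= limit[vals]
    k = (5 > limit) // log(0)
    return vals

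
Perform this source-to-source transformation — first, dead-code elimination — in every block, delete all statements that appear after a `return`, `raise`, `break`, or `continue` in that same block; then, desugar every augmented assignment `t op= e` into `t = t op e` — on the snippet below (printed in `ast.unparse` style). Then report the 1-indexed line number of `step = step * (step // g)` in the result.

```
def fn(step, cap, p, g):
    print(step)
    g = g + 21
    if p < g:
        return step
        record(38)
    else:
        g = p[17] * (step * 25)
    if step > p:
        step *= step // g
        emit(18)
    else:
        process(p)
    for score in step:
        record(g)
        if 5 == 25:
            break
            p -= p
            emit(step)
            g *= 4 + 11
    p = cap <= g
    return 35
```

9

Transformed code:
def fn(step, cap, p, g):
    print(step)
    g = g + 21
    if p < g:
        return step
    else:
        g = p[17] * (step * 25)
    if step > p:
        step = step * (step // g)
        emit(18)
    else:
        process(p)
    for score in step:
        record(g)
        if 5 == 25:
            break
    p = cap <= g
    return 35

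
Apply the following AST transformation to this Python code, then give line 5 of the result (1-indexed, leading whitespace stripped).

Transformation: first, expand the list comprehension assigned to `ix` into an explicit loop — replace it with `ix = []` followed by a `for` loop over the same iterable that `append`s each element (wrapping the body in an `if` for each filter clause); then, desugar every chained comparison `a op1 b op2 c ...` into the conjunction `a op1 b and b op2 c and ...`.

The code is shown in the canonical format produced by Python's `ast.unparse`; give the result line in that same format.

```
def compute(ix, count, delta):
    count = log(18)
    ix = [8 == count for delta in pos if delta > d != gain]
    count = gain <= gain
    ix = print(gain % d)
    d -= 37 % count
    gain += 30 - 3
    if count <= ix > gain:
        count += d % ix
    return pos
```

if delta > d and d != gain:

Transformed code:
def compute(ix, count, delta):
    count = log(18)
    ix = []
    for delta in pos:
        if delta > d and d != gain:
            ix.append(8 == count)
    count = gain <= gain
    ix = print(gain % d)
    d -= 37 % count
    gain += 30 - 3
    if count <= ix and ix > gain:
        count += d % ix
    return pos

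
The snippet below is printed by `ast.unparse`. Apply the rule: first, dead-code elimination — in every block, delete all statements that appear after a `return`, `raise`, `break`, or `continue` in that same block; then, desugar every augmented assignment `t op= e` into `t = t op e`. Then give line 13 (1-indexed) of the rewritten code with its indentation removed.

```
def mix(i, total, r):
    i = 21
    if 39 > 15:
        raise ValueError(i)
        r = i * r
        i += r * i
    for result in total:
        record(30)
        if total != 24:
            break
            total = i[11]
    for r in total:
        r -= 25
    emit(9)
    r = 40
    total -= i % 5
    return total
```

total = total - i % 5

Transformed code:
def mix(i, total, r):
    i = 21
    if 39 > 15:
        raise ValueError(i)
    for result in total:
        record(30)
        if total != 24:
            break
    for r in total:
        r = r - 25
    emit(9)
    r = 40
    total = total - i % 5
    return total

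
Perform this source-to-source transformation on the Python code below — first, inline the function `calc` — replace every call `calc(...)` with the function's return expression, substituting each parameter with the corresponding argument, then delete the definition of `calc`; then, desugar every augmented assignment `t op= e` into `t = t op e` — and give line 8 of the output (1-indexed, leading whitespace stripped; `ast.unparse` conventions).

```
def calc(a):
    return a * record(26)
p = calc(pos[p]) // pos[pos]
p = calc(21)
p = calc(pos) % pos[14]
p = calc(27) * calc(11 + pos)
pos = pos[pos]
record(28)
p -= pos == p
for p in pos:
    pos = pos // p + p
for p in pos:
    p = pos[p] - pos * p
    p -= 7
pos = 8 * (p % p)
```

for p in pos:

Transformed code:
p = pos[p] * record(26) // pos[pos]
p = 21 * record(26)
p = pos * record(26) % pos[14]
p = 27 * record(26) * ((11 + pos) * record(26))
pos = pos[pos]
record(28)
p = p - (pos == p)
for p in pos:
    pos = pos // p + p
for p in pos:
    p = pos[p] - pos * p
    p = p - 7
pos = 8 * (p % p)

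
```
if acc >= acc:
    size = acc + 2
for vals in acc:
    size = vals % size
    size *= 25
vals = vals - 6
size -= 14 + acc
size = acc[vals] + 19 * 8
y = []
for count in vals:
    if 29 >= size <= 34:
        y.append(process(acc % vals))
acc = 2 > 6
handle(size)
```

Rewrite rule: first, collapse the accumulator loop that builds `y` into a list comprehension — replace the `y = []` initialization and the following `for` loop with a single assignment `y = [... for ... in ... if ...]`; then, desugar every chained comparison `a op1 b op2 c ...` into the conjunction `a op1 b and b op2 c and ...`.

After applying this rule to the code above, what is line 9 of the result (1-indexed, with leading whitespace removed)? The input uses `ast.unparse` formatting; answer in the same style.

y = [process(acc % vals) for count in vals if 29 >= size and size <= 34]

Transformed code:
if acc >= acc:
    size = acc + 2
for vals in acc:
    size = vals % size
    size *= 25
vals = vals - 6
size -= 14 + acc
size = acc[vals] + 19 * 8
y = [process(acc % vals) for count in vals if 29 >= size and size <= 34]
acc = 2 > 6
handle(size)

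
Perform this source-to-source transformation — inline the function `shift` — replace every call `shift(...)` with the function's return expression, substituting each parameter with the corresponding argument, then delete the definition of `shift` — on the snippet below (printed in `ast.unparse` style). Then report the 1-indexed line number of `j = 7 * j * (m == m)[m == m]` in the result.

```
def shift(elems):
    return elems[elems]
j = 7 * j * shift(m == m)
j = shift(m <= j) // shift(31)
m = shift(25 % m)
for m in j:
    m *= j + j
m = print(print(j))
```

Transformed code:
j = 7 * j * (m == m)[m == m]
j = (m <= j)[m <= j] // 31[31]
m = (25 % m)[25 % m]
for m in j:
    m *= j + j
m = print(print(j))

1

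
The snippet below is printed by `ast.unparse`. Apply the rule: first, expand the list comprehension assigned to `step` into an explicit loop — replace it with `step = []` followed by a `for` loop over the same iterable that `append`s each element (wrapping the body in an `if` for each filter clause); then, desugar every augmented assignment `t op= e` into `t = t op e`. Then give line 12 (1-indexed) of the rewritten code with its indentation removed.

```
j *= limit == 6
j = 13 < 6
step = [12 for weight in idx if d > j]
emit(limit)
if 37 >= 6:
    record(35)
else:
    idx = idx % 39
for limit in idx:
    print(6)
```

Transformed code:
j = j * (limit == 6)
j = 13 < 6
step = []
for weight in idx:
    if d > j:
        step.append(12)
emit(limit)
if 37 >= 6:
    record(35)
else:
    idx = idx % 39
for limit in idx:
    print(6)

for limit in idx:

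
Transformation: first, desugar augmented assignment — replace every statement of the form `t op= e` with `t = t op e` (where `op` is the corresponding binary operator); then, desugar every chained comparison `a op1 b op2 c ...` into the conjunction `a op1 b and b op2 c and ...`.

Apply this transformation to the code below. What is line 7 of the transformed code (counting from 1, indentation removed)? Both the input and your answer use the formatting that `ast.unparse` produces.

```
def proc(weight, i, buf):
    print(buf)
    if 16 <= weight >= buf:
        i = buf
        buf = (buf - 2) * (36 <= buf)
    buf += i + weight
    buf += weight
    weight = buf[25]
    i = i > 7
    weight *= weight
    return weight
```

buf = buf + weight

Transformed code:
def proc(weight, i, buf):
    print(buf)
    if 16 <= weight and weight >= buf:
        i = buf
        buf = (buf - 2) * (36 <= buf)
    buf = buf + (i + weight)
    buf = buf + weight
    weight = buf[25]
    i = i > 7
    weight = weight * weight
    return weight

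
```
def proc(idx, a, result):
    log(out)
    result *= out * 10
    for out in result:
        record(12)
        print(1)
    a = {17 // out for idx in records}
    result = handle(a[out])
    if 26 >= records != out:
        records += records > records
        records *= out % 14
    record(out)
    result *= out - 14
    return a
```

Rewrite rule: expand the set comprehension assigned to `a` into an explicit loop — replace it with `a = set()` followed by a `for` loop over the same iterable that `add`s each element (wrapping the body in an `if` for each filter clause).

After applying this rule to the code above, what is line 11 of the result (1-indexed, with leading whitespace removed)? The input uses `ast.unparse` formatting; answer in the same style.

Transformed code:
def proc(idx, a, result):
    log(out)
    result *= out * 10
    for out in result:
        record(12)
        print(1)
    a = set()
    for idx in records:
        a.add(17 // out)
    result = handle(a[out])
    if 26 >= records != out:
        records += records > records
        records *= out % 14
    record(out)
    result *= out - 14
    return a

if 26 >= records != out:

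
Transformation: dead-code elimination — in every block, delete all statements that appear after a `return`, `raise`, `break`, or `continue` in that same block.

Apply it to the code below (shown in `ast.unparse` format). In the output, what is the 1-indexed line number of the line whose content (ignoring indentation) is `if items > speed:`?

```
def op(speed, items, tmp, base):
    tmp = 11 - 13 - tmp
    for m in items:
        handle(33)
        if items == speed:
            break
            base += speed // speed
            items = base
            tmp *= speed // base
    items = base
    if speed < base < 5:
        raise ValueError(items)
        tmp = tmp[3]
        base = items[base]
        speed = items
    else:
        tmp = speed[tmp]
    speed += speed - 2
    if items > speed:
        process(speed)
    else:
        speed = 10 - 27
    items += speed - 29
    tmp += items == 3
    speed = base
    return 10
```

13

Transformed code:
def op(speed, items, tmp, base):
    tmp = 11 - 13 - tmp
    for m in items:
        handle(33)
        if items == speed:
            break
    items = base
    if speed < base < 5:
        raise ValueError(items)
    else:
        tmp = speed[tmp]
    speed += speed - 2
    if items > speed:
        process(speed)
    else:
        speed = 10 - 27
    items += speed - 29
    tmp += items == 3
    speed = base
    return 10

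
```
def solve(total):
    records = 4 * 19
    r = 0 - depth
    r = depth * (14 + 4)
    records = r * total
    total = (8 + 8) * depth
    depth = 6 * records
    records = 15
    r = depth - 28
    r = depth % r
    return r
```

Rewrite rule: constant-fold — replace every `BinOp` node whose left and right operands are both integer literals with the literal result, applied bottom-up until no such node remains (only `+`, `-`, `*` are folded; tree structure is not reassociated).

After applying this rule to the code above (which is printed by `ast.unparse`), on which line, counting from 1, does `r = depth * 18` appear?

4

Transformed code:
def solve(total):
    records = 76
    r = 0 - depth
    r = depth * 18
    records = r * total
    total = 16 * depth
    depth = 6 * records
    records = 15
    r = depth - 28
    r = depth % r
    return r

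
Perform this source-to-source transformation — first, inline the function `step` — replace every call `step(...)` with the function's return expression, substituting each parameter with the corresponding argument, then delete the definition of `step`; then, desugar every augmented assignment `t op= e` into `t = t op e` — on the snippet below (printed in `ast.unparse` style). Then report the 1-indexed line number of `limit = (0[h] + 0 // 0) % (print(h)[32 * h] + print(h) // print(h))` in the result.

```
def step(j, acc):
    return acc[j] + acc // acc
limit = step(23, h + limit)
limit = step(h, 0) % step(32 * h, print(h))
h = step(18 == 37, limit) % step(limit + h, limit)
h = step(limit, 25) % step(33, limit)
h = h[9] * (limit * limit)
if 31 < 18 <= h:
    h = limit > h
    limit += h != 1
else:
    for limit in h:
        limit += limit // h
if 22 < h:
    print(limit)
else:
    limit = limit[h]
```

Transformed code:
limit = (h + limit)[23] + (h + limit) // (h + limit)
limit = (0[h] + 0 // 0) % (print(h)[32 * h] + print(h) // print(h))
h = (limit[18 == 37] + limit // limit) % (limit[limit + h] + limit // limit)
h = (25[limit] + 25 // 25) % (limit[33] + limit // limit)
h = h[9] * (limit * limit)
if 31 < 18 <= h:
    h = limit > h
    limit = limit + (h != 1)
else:
    for limit in h:
        limit = limit + limit // h
if 22 < h:
    print(limit)
else:
    limit = limit[h]

2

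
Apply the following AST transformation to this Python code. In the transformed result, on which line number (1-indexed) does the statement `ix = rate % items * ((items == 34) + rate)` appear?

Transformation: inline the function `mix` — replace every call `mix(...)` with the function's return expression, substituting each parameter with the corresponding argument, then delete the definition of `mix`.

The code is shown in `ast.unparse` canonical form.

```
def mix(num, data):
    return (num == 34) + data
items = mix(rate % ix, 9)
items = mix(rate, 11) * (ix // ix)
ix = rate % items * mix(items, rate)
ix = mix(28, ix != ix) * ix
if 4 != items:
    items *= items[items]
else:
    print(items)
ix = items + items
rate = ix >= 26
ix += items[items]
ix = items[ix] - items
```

3

Transformed code:
items = (rate % ix == 34) + 9
items = ((rate == 34) + 11) * (ix // ix)
ix = rate % items * ((items == 34) + rate)
ix = ((28 == 34) + (ix != ix)) * ix
if 4 != items:
    items *= items[items]
else:
    print(items)
ix = items + items
rate = ix >= 26
ix += items[items]
ix = items[ix] - items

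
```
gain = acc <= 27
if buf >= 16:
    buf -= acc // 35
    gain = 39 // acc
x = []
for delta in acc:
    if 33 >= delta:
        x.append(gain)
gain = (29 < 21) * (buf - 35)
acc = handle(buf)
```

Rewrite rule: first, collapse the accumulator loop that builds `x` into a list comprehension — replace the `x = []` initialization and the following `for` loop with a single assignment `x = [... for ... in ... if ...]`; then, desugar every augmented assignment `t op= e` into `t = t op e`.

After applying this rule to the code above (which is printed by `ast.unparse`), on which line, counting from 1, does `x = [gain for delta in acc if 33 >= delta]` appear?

Transformed code:
gain = acc <= 27
if buf >= 16:
    buf = buf - acc // 35
    gain = 39 // acc
x = [gain for delta in acc if 33 >= delta]
gain = (29 < 21) * (buf - 35)
acc = handle(buf)

5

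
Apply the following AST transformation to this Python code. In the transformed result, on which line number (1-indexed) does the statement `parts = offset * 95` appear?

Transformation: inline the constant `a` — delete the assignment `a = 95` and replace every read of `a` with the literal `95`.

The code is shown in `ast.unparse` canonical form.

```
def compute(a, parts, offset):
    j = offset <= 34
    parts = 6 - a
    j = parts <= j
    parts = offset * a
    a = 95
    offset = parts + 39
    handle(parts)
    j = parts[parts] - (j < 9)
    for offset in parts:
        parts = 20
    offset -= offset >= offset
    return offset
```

Transformed code:
def compute(a, parts, offset):
    j = offset <= 34
    parts = 6 - 95
    j = parts <= j
    parts = offset * 95
    offset = parts + 39
    handle(parts)
    j = parts[parts] - (j < 9)
    for offset in parts:
        parts = 20
    offset -= offset >= offset
    return offset

5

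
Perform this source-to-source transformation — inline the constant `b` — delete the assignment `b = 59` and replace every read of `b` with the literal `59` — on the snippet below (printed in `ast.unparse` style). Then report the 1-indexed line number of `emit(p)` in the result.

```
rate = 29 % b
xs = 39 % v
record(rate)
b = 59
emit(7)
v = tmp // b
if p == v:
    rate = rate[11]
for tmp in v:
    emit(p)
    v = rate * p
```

9

Transformed code:
rate = 29 % 59
xs = 39 % v
record(rate)
emit(7)
v = tmp // 59
if p == v:
    rate = rate[11]
for tmp in v:
    emit(p)
    v = rate * p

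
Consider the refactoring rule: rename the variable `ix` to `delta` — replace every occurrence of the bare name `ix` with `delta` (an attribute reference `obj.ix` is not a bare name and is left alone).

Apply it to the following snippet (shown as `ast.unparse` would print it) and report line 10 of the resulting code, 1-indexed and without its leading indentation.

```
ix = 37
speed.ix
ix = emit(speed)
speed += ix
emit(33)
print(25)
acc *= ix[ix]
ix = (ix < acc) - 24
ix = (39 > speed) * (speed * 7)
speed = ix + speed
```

Transformed code:
delta = 37
speed.ix
delta = emit(speed)
speed += delta
emit(33)
print(25)
acc *= delta[delta]
delta = (delta < acc) - 24
delta = (39 > speed) * (speed * 7)
speed = delta + speed

speed = delta + speed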